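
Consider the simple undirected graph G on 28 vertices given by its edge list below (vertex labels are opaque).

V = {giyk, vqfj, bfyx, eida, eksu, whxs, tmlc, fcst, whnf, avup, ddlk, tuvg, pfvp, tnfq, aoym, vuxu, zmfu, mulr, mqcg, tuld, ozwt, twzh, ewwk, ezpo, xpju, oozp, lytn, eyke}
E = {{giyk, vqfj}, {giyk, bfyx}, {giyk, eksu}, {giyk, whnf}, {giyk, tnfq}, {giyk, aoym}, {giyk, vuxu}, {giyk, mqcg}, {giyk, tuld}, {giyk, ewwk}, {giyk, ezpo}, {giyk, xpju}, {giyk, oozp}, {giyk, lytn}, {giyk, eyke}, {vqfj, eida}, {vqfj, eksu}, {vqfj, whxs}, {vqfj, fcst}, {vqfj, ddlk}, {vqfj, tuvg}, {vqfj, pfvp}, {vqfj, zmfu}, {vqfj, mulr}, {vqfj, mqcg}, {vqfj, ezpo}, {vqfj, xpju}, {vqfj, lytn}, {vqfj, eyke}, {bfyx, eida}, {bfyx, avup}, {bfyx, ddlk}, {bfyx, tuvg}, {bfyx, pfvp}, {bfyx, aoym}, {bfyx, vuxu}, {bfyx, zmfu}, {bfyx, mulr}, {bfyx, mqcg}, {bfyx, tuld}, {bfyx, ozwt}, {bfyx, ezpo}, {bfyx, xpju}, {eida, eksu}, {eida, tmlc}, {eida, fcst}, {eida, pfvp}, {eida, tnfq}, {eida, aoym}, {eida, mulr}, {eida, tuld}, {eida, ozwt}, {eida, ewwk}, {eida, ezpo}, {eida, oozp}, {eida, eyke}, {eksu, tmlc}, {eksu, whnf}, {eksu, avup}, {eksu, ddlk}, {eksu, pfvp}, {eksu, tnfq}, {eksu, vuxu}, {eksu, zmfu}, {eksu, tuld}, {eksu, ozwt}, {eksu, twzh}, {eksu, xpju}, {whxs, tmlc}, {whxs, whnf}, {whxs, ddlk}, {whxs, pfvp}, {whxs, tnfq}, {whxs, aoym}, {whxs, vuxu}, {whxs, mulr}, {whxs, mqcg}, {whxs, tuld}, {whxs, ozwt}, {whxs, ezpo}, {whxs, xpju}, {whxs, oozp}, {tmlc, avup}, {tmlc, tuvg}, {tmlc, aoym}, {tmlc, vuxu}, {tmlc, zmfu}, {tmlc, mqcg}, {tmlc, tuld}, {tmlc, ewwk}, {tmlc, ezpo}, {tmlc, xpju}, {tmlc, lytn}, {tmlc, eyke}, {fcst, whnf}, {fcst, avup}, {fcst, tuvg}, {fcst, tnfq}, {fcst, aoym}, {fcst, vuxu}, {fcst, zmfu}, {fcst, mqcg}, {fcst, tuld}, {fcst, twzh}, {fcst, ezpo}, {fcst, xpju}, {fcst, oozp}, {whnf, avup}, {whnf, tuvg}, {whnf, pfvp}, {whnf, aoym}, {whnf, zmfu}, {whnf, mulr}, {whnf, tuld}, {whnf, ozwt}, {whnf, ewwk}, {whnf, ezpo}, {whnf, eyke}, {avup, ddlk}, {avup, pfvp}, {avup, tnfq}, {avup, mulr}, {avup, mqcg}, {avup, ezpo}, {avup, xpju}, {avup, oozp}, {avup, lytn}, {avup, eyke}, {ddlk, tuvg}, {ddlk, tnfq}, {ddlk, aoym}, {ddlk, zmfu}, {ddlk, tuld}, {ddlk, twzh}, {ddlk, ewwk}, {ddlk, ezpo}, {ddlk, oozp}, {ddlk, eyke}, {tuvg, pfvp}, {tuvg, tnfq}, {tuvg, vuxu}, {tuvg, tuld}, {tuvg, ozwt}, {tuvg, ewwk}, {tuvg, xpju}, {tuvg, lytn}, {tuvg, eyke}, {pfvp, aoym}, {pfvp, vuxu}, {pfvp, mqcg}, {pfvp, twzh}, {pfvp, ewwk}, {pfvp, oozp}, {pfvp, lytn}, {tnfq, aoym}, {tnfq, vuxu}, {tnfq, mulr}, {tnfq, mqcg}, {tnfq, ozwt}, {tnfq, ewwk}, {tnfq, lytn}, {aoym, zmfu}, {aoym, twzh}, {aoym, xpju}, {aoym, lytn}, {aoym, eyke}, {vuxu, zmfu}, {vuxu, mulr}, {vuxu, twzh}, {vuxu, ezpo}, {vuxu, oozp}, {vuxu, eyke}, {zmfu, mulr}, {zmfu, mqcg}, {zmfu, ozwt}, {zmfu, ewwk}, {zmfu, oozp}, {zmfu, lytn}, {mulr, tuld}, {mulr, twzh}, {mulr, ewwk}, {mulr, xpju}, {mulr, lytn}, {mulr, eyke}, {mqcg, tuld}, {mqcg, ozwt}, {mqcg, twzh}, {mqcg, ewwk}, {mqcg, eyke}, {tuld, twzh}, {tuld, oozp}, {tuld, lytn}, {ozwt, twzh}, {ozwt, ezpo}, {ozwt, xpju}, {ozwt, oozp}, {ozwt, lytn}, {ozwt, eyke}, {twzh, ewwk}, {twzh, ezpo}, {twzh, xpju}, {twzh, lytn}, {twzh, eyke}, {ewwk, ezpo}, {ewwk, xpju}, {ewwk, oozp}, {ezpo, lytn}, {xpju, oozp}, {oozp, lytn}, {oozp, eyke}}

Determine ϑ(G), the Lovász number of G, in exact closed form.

deg(tuvg) = 15; N(tuvg) = {vqfj, bfyx, tmlc, fcst, whnf, ddlk, pfvp, tnfq, vuxu, tuld, ozwt, ewwk, xpju, lytn, eyke}.
N(ezpo) = {giyk, vqfj, bfyx, eida, whxs, tmlc, fcst, whnf, avup, ddlk, vuxu, ozwt, twzh, ewwk, lytn}, |N(ezpo)| = 15.
deg(eida) = 15; N(eida) = {vqfj, bfyx, eksu, tmlc, fcst, pfvp, tnfq, aoym, mulr, tuld, ozwt, ewwk, ezpo, oozp, eyke}.
Vertex fcst has 15 neighbors: vqfj, eida, whnf, avup, tuvg, tnfq, aoym, vuxu, zmfu, mqcg, tuld, twzh, ezpo, xpju, oozp.
deg(v) = 15 for all v (|V|=28); Kneser K(8,2) on C(8,2)=28 vertices.
A has 3 distinct eigenvalues ≈ [15.0, 1.0, -5.0].
ϑ = −N·λ_min/(λ_max−λ_min) = −28·(-5)/(15−(-5)) = 7.
= 7.000000… (decimal).

7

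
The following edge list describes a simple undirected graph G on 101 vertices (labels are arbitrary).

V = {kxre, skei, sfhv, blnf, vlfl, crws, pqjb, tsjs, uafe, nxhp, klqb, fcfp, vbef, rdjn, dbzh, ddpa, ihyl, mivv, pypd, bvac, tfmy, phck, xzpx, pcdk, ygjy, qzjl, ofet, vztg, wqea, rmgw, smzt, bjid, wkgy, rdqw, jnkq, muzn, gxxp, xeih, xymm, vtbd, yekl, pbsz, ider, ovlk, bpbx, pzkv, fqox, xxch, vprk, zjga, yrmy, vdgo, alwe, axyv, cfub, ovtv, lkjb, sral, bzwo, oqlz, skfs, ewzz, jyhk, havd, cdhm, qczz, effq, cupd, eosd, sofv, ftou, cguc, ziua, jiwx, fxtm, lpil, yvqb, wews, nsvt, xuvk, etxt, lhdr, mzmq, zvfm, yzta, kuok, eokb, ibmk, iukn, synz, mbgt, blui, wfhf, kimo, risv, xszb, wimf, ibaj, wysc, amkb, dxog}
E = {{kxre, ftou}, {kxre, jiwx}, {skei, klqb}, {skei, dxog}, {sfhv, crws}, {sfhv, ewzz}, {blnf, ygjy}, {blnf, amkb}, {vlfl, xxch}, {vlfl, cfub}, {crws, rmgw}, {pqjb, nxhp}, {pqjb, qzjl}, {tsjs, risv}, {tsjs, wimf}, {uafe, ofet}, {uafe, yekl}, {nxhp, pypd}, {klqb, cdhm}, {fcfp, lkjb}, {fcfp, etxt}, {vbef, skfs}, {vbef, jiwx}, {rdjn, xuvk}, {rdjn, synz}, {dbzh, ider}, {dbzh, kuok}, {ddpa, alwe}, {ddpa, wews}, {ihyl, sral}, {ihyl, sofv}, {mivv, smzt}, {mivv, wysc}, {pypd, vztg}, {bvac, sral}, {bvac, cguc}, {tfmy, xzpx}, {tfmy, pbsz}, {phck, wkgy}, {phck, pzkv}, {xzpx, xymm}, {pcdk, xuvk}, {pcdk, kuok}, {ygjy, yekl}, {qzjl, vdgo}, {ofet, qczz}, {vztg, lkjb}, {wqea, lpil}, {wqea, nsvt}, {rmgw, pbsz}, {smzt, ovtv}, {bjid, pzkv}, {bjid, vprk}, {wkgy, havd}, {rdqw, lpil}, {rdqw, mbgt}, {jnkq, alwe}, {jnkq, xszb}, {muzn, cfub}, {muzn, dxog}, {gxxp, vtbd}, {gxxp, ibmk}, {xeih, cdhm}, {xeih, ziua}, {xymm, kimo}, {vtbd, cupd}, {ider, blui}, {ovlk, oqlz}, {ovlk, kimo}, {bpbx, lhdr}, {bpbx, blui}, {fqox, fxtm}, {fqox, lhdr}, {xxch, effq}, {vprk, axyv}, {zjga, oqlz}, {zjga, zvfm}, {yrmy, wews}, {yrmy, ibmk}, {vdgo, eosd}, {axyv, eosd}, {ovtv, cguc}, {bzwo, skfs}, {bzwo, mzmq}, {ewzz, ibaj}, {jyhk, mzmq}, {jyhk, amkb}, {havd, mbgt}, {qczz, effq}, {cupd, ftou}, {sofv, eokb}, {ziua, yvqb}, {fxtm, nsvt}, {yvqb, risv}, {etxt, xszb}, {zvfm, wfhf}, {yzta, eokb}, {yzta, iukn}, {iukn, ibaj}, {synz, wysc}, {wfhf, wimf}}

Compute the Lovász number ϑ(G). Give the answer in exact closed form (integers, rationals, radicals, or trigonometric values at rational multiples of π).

101*cos(pi/101)/(cos(pi/101) + 1)

N(pypd) = {nxhp, vztg}, |N(pypd)| = 2.
Vertex ovtv has 2 neighbors: smzt, cguc.
deg(kxre) = 2; N(kxre) = {ftou, jiwx}.
N(lpil) = {wqea, rdqw}, |N(lpil)| = 2.
G on 101 vertices is 2-regular; the odd cycle C_{101}.
The 51 distinct eigenvalues: [2.0, 1.99613, 1.98454, 1.96527, 1.9384, 1.90403, 1.86229, 1.81335, 1.75739, 1.69463, 1.62532, 1.54971, 1.46812, 1.38084, 1.28822, 1.19062, 1.08841, 0.98199, 0.87177, 0.75818, 0.64165, 0.52264, 0.40161, 0.27903, 0.15537, 0.0311, -0.09328, -0.2173, -0.34049, -0.46235, -0.58243, -0.70025, -0.81537, -0.92733, -1.0357, -1.14006, -1.24002, -1.33518, -1.42517, -1.50965, -1.58828, -1.66078, -1.72684, -1.78623, -1.83871, -1.88407, -1.92214, -1.95278, -1.97586, -1.9913, -1.99903].
−101·(-2*cos(pi/101)) / ((2)−(-2*cos(pi/101))) = 101*cos(pi/101)/(cos(pi/101) + 1) = ϑ(G).
= 50.48778… (decimal).
50 ≤ 101*cos(pi/101)/(cos(pi/101) + 1) ≤ 51: both strict.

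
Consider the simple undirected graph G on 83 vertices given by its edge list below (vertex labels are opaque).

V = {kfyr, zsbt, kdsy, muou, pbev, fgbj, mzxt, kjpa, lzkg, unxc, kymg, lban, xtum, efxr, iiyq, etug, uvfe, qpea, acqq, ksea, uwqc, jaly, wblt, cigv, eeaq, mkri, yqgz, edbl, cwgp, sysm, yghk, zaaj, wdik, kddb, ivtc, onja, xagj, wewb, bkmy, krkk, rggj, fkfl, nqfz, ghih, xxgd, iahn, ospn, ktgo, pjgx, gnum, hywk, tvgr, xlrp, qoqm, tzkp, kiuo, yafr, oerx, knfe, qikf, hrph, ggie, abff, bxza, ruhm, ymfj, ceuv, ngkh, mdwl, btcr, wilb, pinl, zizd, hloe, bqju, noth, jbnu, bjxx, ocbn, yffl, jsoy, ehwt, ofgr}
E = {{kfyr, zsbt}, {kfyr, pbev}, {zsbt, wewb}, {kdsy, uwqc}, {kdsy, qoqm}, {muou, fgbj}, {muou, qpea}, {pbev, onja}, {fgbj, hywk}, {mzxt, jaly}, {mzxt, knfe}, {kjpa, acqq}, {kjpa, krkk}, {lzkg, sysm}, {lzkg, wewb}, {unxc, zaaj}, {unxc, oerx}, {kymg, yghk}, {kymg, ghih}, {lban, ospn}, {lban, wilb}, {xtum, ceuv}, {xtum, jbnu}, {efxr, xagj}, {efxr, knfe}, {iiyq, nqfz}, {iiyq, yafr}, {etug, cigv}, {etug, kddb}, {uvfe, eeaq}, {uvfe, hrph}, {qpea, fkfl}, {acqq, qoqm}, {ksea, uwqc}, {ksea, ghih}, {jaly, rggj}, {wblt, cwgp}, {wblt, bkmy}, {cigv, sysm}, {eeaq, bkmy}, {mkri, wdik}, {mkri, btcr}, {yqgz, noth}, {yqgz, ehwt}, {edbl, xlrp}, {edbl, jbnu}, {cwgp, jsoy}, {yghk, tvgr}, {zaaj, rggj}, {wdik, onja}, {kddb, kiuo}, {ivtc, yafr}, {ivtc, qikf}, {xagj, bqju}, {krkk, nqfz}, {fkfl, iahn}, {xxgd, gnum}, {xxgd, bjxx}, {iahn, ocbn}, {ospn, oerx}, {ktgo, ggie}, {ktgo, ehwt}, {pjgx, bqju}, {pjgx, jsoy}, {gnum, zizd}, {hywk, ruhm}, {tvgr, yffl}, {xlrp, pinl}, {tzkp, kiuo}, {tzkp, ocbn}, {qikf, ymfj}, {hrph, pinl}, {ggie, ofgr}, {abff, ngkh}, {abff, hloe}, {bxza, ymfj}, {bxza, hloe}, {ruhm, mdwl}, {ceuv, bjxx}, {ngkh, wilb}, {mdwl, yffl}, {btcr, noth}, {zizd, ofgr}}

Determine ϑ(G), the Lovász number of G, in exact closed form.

deg(onja) = 2; N(onja) = {pbev, wdik}.
deg(acqq) = 2; N(acqq) = {kjpa, qoqm}.
N(ruhm) = {hywk, mdwl}, |N(ruhm)| = 2.
deg(ngkh) = 2; N(ngkh) = {abff, wilb}.
deg(v) = 2 for all v (|V|=83); a single 83-cycle (edge-transitive).
The 42 distinct eigenvalues: [2.0, 1.994272, 1.977121, 1.948645, 1.909008, 1.858436, 1.797219, 1.725708, 1.644312, 1.553498, 1.453785, 1.345745, 1.229997, 1.107203, 0.978068, 0.84333, 0.703762, 0.560163, 0.413355, 0.264179, 0.113491, -0.037848, -0.18897, -0.33901, -0.487108, -0.632415, -0.774101, -0.911352, -1.043383, -1.169438, -1.288794, -1.400768, -1.504719, -1.600051, -1.686218, -1.762726, -1.829138, -1.885072, -1.930209, -1.96429, -1.98712, -1.998568].
With N=83: ϑ(G) = 83·(-(-1)*2*cos(pi/83))/(2−(-2*cos(pi/83))) = 83*cos(pi/83)/(cos(pi/83) + 1).
Numerically 41.48513259.
α=41, χ(Ḡ)=42; ϑ=83*cos(pi/83)/(cos(pi/83) + 1) lies between (both strict).

83*cos(pi/83)/(cos(pi/83) + 1)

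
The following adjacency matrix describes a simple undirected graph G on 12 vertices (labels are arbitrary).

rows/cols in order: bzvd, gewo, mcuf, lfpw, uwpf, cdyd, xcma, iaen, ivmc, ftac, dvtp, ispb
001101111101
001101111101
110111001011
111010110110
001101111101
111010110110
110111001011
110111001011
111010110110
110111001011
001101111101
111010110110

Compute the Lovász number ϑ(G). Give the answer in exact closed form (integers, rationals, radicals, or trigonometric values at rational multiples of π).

deg(dvtp) = 8; N(dvtp) = {mcuf, lfpw, cdyd, xcma, iaen, ivmc, ftac, ispb}.
Vertex bzvd has 8 neighbors: mcuf, lfpw, cdyd, xcma, iaen, ivmc, ftac, ispb.
N(uwpf) = {mcuf, lfpw, cdyd, xcma, iaen, ivmc, ftac, ispb}, |N(uwpf)| = 8.
Vertex xcma has 8 neighbors: bzvd, gewo, lfpw, uwpf, cdyd, ivmc, dvtp, ispb.
Complete 3-partite, parts [4, 4, 4]: perfect, ϑ = α = 4.
= 4.00000000… (decimal).
4 ≤ 4 ≤ 4: collapsed.

4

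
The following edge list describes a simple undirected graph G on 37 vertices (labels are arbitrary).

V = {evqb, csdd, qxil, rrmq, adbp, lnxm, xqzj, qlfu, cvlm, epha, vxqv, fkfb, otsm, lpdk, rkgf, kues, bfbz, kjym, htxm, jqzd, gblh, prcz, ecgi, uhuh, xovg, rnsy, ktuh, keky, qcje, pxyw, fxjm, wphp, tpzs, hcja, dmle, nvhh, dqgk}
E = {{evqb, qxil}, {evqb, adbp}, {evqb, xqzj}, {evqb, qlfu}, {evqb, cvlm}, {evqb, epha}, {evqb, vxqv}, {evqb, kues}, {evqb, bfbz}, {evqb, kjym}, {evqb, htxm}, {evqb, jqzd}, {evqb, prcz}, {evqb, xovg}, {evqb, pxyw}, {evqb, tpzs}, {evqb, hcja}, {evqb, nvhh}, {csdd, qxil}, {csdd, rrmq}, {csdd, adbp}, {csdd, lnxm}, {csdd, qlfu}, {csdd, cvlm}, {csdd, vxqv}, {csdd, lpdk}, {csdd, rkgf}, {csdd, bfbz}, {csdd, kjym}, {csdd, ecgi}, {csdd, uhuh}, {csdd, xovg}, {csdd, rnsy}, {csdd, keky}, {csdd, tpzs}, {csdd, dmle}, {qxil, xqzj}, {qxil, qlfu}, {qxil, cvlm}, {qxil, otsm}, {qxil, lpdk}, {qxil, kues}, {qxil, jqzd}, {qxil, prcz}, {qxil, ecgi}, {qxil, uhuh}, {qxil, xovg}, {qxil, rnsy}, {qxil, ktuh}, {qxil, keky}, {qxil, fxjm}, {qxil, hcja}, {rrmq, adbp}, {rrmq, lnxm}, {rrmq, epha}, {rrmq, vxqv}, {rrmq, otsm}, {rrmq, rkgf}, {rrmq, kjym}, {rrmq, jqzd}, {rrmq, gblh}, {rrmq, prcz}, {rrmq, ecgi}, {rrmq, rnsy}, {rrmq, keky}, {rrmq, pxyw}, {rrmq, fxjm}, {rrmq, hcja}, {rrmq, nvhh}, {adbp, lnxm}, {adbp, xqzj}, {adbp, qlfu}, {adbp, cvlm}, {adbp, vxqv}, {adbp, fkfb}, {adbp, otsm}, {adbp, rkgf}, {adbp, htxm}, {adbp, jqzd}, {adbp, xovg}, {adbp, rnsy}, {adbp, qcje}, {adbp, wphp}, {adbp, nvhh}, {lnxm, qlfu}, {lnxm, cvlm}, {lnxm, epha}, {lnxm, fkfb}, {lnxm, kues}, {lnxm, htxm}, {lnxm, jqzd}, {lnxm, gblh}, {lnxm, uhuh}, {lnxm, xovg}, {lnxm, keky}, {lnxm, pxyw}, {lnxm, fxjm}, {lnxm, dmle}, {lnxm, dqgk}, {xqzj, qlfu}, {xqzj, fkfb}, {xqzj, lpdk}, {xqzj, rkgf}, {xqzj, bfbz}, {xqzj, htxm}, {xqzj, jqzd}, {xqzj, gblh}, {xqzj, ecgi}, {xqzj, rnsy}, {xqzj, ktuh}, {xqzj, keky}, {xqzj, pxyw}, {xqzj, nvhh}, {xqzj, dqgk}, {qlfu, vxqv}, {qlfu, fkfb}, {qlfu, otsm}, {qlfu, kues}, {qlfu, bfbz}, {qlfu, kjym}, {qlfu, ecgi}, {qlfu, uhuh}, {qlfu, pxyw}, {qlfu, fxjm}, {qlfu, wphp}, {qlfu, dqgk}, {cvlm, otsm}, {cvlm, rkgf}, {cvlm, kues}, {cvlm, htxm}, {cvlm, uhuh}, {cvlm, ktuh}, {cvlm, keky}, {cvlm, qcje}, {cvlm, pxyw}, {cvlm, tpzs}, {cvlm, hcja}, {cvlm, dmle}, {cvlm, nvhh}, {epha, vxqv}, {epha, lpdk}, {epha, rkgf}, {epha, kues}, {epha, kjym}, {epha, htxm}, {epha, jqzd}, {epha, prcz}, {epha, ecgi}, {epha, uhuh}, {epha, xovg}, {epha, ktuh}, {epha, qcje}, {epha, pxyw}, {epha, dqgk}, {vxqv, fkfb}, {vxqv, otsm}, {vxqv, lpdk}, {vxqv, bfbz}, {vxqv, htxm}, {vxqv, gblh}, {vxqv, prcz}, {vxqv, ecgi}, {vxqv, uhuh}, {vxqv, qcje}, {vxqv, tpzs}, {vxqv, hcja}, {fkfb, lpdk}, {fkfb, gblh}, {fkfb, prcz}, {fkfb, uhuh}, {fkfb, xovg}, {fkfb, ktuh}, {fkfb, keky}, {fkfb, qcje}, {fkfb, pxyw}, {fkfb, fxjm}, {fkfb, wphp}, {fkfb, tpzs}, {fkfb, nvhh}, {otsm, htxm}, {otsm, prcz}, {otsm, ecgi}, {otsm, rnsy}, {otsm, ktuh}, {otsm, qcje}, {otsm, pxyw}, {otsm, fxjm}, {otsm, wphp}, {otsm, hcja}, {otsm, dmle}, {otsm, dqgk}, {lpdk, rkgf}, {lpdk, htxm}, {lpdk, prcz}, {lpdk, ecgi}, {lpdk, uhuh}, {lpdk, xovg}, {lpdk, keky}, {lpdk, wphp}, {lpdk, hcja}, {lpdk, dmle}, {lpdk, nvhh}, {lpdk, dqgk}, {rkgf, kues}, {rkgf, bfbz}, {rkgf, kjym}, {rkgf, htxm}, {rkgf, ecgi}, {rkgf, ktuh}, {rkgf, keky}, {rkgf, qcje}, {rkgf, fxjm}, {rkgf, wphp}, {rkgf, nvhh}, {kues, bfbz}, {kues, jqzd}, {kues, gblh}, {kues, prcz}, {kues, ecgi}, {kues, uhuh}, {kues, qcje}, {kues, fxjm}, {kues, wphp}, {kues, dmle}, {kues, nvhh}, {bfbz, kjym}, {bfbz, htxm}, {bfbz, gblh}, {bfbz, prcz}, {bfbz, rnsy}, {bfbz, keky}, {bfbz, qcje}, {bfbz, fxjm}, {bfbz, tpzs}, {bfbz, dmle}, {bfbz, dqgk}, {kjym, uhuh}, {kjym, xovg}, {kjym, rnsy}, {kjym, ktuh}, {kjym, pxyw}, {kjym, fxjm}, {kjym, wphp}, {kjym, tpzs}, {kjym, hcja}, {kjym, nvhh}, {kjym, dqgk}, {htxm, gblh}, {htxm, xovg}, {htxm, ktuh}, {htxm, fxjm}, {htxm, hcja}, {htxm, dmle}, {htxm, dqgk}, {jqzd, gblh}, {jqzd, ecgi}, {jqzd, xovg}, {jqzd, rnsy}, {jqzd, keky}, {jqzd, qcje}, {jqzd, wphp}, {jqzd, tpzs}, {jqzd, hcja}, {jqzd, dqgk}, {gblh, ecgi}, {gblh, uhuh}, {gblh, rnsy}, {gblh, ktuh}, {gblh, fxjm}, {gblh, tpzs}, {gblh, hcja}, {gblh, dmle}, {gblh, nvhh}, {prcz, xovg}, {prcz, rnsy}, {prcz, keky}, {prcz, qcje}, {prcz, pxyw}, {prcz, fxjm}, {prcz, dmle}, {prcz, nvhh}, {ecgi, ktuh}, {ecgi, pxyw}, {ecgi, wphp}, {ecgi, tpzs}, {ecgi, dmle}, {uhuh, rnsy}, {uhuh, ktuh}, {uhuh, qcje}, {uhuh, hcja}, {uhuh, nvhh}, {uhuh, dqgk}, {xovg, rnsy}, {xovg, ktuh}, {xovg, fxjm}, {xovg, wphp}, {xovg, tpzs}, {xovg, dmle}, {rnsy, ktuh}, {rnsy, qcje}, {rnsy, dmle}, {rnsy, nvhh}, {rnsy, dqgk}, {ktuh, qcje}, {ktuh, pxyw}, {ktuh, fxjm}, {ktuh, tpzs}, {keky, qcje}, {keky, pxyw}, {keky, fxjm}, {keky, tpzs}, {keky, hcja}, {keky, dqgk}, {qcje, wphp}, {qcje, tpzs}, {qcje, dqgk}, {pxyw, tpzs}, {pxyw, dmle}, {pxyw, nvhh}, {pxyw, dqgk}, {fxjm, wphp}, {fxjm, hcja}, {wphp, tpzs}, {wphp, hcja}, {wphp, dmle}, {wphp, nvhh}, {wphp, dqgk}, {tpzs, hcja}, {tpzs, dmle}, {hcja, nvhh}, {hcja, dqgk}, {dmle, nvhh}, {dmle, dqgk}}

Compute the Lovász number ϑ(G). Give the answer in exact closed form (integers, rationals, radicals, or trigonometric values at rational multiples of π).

N(csdd) = {qxil, rrmq, adbp, lnxm, qlfu, cvlm, vxqv, lpdk, rkgf, bfbz, kjym, ecgi, uhuh, xovg, rnsy, keky, tpzs, dmle}, |N(csdd)| = 18.
N(qcje) = {adbp, cvlm, epha, vxqv, fkfb, otsm, rkgf, kues, bfbz, jqzd, prcz, uhuh, rnsy, ktuh, keky, wphp, tpzs, dqgk}, |N(qcje)| = 18.
N(kues) = {evqb, qxil, lnxm, qlfu, cvlm, epha, rkgf, bfbz, jqzd, gblh, prcz, ecgi, uhuh, qcje, fxjm, wphp, dmle, nvhh}, |N(kues)| = 18.
N(otsm) = {qxil, rrmq, adbp, qlfu, cvlm, vxqv, htxm, prcz, ecgi, rnsy, ktuh, qcje, pxyw, fxjm, wphp, hcja, dmle, dqgk}, |N(otsm)| = 18.
deg(v) = 18 for all v (|V|=37); Paley(37): SR with (k,λ,μ)=(18,8,9).
Distinct eigenvalues (to 3 d.p.): [18.0, 2.541, -3.541].
ϑ = −N·λ_min/(λ_max−λ_min) = −37·(-sqrt(37)/2 - 1/2)/(18−(-sqrt(37)/2 - 1/2)) = sqrt(37).
= 6.08276… (decimal).

sqrt(37)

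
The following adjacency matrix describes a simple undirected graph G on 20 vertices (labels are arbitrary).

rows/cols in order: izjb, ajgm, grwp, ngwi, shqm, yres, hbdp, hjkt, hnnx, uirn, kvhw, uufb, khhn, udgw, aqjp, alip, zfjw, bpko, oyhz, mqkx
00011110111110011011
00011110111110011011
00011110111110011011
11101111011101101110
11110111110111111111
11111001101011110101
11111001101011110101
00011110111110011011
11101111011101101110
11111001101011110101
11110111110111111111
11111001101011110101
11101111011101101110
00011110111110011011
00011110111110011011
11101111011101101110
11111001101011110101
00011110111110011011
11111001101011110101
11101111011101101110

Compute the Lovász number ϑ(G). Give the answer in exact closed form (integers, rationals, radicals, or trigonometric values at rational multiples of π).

7

Vertex kvhw has 18 neighbors: izjb, ajgm, grwp, ngwi, yres, hbdp, hjkt, hnnx, uirn, uufb, khhn, udgw, aqjp, alip, zfjw, bpko, oyhz, mqkx.
Vertex alip has 15 neighbors: izjb, ajgm, grwp, shqm, yres, hbdp, hjkt, uirn, kvhw, uufb, udgw, aqjp, zfjw, bpko, oyhz.
N(shqm) = {izjb, ajgm, grwp, ngwi, yres, hbdp, hjkt, hnnx, uirn, uufb, khhn, udgw, aqjp, alip, zfjw, bpko, oyhz, mqkx}, |N(shqm)| = 18.
deg(izjb) = 13; N(izjb) = {ngwi, shqm, yres, hbdp, hnnx, uirn, kvhw, uufb, khhn, alip, zfjw, oyhz, mqkx}.
4 parts of sizes [7, 6, 5, 2]; α(G) = 7 = ϑ (perfect).
Numerically 7.000000.
Check 7 ≤ 7 ≤ 7: collapsed.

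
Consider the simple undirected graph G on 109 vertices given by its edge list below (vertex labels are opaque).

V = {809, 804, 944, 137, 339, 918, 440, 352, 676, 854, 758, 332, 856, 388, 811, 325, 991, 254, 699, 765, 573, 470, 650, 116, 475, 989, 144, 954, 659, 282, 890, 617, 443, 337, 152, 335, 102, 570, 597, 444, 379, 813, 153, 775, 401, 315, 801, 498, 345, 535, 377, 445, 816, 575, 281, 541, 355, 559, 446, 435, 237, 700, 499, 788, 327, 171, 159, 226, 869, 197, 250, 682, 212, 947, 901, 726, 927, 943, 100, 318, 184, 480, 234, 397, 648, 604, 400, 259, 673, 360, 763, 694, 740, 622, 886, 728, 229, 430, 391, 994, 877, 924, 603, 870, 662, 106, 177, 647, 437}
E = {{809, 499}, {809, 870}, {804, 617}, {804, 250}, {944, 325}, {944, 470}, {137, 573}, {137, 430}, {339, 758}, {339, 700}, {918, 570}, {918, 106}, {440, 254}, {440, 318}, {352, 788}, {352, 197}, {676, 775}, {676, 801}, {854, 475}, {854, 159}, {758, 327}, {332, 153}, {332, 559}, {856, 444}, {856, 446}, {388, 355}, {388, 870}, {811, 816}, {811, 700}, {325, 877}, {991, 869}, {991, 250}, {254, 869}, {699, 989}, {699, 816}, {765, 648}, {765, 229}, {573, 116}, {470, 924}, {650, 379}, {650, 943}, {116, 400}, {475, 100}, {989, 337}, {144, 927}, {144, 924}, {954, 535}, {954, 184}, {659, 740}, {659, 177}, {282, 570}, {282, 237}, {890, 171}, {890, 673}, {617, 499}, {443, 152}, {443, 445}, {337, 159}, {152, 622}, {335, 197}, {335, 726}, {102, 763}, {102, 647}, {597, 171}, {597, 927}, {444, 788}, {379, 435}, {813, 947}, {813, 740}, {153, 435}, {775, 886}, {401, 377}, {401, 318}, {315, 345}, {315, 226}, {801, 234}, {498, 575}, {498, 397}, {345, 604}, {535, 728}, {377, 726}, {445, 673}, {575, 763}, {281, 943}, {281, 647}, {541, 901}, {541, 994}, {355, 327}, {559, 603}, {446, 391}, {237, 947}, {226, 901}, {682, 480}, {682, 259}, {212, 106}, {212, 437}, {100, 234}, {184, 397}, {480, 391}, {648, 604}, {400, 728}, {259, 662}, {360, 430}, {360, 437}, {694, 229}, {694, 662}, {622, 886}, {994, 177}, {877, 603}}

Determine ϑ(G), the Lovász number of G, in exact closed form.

N(397) = {498, 184}, |N(397)| = 2.
Vertex 171 has 2 neighbors: 890, 597.
Vertex 159 has 2 neighbors: 854, 337.
Vertex 944 has 2 neighbors: 325, 470.
2-regular, N=109; the odd cycle C_{109}.
Distinct eigenvalues (to 6 d.p.): [2.0, 1.996678, 1.986723, 1.970169, 1.94707, 1.917503, 1.881566, 1.839379, 1.791082, 1.736834, 1.676818, 1.611231, 1.540291, 1.464235, 1.383315, 1.2978, 1.207973, 1.114134, 1.016594, 0.915677, 0.811718, 0.705062, 0.596064, 0.485087, 0.372497, 0.258671, 0.143985, 0.028821, -0.086439, -0.201412, -0.315715, -0.42897, -0.5408, -0.650834, -0.758705, -0.864056, -0.966537, -1.065807, -1.161536, -1.253407, -1.341115, -1.424367, -1.502888, -1.576416, -1.644707, -1.707535, -1.764691, -1.815985, -1.861246, -1.900324, -1.933089, -1.959433, -1.979268, -1.992528, -1.999169].
Lovász: ϑ = −109(-2*cos(pi/109))/(2+-(-1)*2*cos(pi/109)) = 109*cos(pi/109)/(cos(pi/109) + 1).
Numerically 54.488680.
Sandwich: α(G)=54 ≤ ϑ(G)=109*cos(pi/109)/(cos(pi/109) + 1) ≤ χ(Ḡ)=55 (both strict).

109*cos(pi/109)/(cos(pi/109) + 1)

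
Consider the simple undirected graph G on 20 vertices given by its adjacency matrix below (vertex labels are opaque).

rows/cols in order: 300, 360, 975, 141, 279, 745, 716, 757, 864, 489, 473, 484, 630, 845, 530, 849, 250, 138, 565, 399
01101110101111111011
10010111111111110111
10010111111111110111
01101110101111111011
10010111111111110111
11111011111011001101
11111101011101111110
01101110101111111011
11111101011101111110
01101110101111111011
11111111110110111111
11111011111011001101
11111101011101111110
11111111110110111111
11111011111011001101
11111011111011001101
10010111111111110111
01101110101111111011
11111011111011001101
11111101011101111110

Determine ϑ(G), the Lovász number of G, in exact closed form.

Vertex 530 has 15 neighbors: 300, 360, 975, 141, 279, 716, 757, 864, 489, 473, 630, 845, 250, 138, 399.
Vertex 757 has 15 neighbors: 360, 975, 279, 745, 716, 864, 473, 484, 630, 845, 530, 849, 250, 565, 399.
deg(849) = 15; N(849) = {300, 360, 975, 141, 279, 716, 757, 864, 489, 473, 630, 845, 250, 138, 399}.
Vertex 565 has 15 neighbors: 300, 360, 975, 141, 279, 716, 757, 864, 489, 473, 630, 845, 250, 138, 399.
Complete 5-partite, parts [5, 5, 4, 4, 2]: perfect, ϑ = α = 5.
= 5.0000… (decimal).
α=5, χ(Ḡ)=5; ϑ=5 lies between (collapsed).

5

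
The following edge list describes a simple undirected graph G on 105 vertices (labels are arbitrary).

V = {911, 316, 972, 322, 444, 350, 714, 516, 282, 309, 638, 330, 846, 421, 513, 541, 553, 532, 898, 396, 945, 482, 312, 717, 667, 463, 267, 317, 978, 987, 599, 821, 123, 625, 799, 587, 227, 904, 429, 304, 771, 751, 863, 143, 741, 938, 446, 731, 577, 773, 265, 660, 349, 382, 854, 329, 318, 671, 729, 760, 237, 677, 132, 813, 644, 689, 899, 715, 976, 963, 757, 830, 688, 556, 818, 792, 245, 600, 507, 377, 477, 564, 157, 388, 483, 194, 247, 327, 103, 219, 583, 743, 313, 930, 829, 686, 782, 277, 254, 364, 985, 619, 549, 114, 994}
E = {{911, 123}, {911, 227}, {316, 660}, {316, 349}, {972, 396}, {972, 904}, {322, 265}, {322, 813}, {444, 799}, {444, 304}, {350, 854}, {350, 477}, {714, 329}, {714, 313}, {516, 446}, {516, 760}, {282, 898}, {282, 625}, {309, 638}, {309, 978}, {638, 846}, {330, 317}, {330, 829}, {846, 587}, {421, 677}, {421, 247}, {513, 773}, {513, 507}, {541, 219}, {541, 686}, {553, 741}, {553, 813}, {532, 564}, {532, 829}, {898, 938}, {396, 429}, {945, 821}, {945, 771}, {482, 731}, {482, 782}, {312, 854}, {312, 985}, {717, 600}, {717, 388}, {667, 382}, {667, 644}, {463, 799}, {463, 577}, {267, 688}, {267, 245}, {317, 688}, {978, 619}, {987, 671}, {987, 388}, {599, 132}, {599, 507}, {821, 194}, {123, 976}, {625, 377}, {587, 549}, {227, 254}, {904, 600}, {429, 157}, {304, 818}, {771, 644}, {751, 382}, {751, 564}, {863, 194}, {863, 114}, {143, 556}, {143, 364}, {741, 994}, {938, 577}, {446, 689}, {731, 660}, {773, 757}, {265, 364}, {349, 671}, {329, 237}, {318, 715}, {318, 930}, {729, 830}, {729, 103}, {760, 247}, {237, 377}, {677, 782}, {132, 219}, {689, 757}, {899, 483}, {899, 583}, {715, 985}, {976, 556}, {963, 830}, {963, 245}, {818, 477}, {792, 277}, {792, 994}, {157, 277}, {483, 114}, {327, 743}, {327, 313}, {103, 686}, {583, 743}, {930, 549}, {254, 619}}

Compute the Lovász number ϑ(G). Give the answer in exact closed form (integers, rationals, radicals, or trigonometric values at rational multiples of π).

Vertex 829 has 2 neighbors: 330, 532.
deg(985) = 2; N(985) = {312, 715}.
Vertex 157 has 2 neighbors: 429, 277.
deg(854) = 2; N(854) = {350, 312}.
2-regular, N=105; this is C_{105}, the 105-cycle.
A has 53 distinct eigenvalues ≈ [2.0, 1.9964, 1.9857, 1.9679, 1.943, 1.9111, 1.8725, 1.8271, 1.7752, 1.7169, 1.6525, 1.5821, 1.5061, 1.4248, 1.3383, 1.247, 1.1512, 1.0514, 0.9477, 0.8407, 0.7307, 0.618, 0.5032, 0.3865, 0.2685, 0.1495, 0.0299, -0.0897, -0.2091, -0.3276, -0.445, -0.5609, -0.6747, -0.7861, -0.8946, -1.0, -1.1018, -1.1996, -1.2932, -1.3821, -1.4661, -1.5448, -1.618, -1.6854, -1.7468, -1.8019, -1.8506, -1.8927, -1.9279, -1.9563, -1.9777, -1.9919, -1.9991].
−105·(-2*cos(pi/105)) / ((2)−(-2*cos(pi/105))) = 105*cos(pi/105)/(cos(pi/105) + 1) = ϑ(G).
≈ 52.4882487 (to 7 d.p.).
α=52, χ(Ḡ)=53; ϑ=105*cos(pi/105)/(cos(pi/105) + 1) lies between (both strict).

105*cos(pi/105)/(cos(pi/105) + 1)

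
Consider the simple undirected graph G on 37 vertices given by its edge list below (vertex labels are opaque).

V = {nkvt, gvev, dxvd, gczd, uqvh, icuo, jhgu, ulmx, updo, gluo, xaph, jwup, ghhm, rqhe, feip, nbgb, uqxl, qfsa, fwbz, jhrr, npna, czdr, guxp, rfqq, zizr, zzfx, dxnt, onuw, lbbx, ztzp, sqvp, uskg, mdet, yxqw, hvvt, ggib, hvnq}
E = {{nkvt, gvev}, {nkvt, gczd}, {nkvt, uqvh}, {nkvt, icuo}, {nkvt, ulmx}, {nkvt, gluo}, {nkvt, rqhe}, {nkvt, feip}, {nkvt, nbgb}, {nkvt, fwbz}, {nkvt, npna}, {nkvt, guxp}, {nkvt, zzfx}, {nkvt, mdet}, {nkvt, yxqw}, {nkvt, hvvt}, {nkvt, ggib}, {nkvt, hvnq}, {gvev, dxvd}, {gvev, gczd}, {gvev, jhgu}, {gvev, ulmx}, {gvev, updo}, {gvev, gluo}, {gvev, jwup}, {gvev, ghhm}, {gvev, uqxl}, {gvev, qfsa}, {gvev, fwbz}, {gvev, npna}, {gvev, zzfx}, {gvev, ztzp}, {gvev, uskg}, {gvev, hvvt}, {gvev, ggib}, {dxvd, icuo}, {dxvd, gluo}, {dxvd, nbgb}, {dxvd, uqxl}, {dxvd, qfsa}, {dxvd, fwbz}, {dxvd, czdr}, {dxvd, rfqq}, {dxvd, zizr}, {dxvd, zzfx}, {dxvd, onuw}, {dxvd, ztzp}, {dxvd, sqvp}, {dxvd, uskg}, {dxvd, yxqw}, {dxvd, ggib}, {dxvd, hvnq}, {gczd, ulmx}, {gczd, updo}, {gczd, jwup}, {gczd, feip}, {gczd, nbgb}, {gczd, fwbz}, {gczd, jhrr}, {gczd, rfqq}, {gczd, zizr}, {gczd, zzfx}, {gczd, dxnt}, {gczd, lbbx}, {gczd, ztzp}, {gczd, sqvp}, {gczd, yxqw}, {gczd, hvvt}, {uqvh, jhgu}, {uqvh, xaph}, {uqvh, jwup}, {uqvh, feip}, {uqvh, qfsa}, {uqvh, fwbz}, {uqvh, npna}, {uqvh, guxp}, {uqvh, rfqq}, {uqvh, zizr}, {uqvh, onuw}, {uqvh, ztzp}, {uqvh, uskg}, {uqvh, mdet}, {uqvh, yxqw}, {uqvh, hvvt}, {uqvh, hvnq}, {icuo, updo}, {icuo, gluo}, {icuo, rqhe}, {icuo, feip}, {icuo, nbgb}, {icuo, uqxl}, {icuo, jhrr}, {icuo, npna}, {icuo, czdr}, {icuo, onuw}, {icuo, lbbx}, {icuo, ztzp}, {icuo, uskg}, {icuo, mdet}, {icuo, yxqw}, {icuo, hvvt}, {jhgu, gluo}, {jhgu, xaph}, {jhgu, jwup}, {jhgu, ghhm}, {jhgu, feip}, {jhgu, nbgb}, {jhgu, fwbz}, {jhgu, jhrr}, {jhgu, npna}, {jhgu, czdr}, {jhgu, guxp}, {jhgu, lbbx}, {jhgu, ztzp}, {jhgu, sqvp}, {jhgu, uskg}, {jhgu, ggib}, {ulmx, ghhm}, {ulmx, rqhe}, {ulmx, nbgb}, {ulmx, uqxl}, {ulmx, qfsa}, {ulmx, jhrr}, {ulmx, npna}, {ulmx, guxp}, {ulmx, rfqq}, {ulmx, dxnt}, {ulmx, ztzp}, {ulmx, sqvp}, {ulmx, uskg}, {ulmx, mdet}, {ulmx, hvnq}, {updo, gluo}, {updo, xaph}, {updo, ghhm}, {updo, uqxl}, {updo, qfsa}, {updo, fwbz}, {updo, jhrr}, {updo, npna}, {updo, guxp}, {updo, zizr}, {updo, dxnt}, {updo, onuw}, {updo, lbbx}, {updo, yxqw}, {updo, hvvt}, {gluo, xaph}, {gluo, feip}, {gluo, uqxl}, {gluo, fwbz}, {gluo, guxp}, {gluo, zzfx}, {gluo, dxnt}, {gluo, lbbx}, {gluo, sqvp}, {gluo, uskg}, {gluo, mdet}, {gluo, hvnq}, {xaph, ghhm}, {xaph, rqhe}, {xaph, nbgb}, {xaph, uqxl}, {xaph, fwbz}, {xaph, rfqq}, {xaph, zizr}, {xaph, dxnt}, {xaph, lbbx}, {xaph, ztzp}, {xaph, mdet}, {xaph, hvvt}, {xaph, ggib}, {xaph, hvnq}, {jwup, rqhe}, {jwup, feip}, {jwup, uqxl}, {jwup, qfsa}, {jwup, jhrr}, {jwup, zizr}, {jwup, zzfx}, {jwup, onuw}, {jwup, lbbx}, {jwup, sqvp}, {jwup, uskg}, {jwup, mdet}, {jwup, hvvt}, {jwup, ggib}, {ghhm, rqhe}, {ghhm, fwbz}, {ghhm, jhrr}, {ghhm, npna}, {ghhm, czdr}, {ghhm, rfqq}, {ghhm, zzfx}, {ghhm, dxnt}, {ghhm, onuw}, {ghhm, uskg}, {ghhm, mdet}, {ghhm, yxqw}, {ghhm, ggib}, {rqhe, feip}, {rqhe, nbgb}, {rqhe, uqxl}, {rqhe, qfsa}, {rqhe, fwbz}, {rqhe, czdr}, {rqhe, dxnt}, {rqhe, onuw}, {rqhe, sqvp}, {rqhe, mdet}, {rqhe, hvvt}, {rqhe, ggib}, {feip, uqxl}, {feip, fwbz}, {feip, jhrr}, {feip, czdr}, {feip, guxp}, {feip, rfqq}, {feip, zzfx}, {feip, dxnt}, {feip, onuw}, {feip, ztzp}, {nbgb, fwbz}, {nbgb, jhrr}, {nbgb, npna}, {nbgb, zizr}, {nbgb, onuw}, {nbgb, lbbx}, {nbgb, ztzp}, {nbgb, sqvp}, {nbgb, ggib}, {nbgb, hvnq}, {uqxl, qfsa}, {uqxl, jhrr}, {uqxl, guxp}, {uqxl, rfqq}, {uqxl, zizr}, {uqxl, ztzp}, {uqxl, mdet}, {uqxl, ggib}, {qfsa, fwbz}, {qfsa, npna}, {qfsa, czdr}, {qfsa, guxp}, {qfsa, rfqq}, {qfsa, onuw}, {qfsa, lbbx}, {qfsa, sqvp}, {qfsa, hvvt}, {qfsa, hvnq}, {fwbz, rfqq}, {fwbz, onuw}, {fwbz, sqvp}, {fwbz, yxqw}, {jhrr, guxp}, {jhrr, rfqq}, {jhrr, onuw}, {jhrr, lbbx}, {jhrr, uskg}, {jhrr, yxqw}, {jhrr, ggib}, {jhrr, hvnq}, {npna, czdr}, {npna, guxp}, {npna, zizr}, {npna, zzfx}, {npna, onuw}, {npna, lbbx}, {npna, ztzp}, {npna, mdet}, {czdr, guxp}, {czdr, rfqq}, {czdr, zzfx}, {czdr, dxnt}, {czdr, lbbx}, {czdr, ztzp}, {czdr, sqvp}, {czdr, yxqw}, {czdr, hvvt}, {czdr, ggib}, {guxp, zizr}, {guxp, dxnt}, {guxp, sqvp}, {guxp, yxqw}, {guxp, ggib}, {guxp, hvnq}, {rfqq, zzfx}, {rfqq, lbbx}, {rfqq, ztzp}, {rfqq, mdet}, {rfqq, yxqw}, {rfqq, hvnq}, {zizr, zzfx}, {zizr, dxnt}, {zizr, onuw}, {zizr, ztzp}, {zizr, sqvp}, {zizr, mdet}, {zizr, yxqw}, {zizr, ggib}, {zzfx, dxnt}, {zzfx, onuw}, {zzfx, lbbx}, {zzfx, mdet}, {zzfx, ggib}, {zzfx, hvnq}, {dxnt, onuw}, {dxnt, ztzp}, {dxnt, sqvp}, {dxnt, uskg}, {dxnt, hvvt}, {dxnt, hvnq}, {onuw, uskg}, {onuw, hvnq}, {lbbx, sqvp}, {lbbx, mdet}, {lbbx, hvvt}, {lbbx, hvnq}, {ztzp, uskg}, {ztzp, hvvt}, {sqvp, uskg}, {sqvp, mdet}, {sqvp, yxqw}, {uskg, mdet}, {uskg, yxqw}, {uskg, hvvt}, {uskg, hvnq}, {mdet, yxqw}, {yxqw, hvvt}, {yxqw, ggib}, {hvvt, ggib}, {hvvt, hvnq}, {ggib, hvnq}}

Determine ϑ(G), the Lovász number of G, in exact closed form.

sqrt(37)

Vertex rqhe has 18 neighbors: nkvt, icuo, ulmx, xaph, jwup, ghhm, feip, nbgb, uqxl, qfsa, fwbz, czdr, dxnt, onuw, sqvp, mdet, hvvt, ggib.
deg(updo) = 18; N(updo) = {gvev, gczd, icuo, gluo, xaph, ghhm, uqxl, qfsa, fwbz, jhrr, npna, guxp, zizr, dxnt, onuw, lbbx, yxqw, hvvt}.
N(fwbz) = {nkvt, gvev, dxvd, gczd, uqvh, jhgu, updo, gluo, xaph, ghhm, rqhe, feip, nbgb, qfsa, rfqq, onuw, sqvp, yxqw}, |N(fwbz)| = 18.
N(icuo) = {nkvt, dxvd, updo, gluo, rqhe, feip, nbgb, uqxl, jhrr, npna, czdr, onuw, lbbx, ztzp, uskg, mdet, yxqw, hvvt}, |N(icuo)| = 18.
G on 37 vertices is 18-regular; SR(37,18,8,9) — a Paley graph.
The 3 distinct eigenvalues: [18.0, 2.5414, -3.5414].
Lovász (edge-transitive): ϑ = −37·(-sqrt(37)/2 - 1/2)/((18)−(-sqrt(37)/2 - 1/2)) = sqrt(37).
ϑ(G) ≈ 6.0827625.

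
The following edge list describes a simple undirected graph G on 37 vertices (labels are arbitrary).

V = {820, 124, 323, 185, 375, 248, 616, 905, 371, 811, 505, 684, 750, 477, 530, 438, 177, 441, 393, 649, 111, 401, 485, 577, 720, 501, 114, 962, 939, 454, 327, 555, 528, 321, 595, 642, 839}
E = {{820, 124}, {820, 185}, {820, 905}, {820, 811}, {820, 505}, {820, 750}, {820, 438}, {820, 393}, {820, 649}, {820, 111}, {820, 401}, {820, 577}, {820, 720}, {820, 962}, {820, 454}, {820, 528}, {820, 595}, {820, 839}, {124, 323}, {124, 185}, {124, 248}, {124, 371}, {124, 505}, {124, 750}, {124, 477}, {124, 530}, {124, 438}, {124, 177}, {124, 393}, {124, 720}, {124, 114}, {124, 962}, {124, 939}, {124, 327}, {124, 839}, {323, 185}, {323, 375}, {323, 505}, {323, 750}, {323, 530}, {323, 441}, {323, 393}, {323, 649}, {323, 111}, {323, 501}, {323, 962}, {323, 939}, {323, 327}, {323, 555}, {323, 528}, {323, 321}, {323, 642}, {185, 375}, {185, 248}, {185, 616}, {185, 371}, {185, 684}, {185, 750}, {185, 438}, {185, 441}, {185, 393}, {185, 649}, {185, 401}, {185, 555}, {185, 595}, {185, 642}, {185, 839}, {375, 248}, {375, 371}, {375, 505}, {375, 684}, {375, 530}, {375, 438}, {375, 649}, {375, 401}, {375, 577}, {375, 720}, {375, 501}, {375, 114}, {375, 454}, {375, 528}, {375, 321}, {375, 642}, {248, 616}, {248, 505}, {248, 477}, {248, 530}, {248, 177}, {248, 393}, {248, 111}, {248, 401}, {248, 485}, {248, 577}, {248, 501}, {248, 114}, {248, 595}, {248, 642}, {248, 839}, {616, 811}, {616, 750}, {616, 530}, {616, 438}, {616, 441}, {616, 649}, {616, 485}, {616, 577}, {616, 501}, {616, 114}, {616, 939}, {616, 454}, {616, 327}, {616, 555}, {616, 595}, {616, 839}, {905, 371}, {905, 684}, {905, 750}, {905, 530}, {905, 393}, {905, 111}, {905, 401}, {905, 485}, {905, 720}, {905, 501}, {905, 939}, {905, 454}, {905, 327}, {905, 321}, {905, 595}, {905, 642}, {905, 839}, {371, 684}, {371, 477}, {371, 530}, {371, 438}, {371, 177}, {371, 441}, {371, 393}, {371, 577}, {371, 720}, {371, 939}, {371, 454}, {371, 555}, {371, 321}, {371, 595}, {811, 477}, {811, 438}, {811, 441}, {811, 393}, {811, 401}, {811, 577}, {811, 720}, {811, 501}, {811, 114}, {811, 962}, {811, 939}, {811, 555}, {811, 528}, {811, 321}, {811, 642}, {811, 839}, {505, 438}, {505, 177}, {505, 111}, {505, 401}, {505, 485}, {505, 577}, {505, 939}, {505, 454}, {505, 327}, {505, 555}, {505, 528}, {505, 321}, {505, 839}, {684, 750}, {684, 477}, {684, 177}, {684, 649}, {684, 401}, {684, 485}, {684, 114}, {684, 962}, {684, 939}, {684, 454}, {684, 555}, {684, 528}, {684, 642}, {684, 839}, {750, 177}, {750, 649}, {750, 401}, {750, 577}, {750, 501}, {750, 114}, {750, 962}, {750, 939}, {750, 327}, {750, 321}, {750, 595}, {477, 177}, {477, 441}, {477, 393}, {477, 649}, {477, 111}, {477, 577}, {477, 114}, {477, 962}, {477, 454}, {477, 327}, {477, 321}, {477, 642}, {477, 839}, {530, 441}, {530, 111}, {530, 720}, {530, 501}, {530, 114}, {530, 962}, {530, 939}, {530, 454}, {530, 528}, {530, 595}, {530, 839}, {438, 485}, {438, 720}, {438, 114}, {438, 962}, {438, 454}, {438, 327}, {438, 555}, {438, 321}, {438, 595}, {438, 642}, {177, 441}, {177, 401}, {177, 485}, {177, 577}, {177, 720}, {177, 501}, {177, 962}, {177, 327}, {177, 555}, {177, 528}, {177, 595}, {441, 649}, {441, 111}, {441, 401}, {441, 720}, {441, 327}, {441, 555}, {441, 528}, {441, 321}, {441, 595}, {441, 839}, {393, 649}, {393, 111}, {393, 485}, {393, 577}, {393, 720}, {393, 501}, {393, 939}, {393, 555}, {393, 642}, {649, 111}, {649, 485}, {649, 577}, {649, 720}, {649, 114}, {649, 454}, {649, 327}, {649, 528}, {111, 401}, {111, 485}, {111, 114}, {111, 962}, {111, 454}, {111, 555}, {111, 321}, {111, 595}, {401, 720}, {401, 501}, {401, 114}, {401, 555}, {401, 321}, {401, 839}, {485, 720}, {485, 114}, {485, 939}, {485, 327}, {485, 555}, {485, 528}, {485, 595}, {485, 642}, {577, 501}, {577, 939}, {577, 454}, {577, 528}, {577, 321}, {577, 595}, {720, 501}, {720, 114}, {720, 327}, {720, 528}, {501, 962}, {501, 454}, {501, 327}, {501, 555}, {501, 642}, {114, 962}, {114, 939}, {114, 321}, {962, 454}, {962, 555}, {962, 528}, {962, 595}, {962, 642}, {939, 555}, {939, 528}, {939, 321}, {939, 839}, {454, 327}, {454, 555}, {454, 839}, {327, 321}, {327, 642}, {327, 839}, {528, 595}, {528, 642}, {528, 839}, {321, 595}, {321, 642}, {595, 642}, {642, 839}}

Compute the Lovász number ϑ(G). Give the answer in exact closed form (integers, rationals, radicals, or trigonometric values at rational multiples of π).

deg(616) = 18; N(616) = {185, 248, 811, 750, 530, 438, 441, 649, 485, 577, 501, 114, 939, 454, 327, 555, 595, 839}.
N(114) = {124, 375, 248, 616, 811, 684, 750, 477, 530, 438, 649, 111, 401, 485, 720, 962, 939, 321}, |N(114)| = 18.
deg(555) = 18; N(555) = {323, 185, 616, 371, 811, 505, 684, 438, 177, 441, 393, 111, 401, 485, 501, 962, 939, 454}.
N(124) = {820, 323, 185, 248, 371, 505, 750, 477, 530, 438, 177, 393, 720, 114, 962, 939, 327, 839}, |N(124)| = 18.
deg(v) = 18 for all v (|V|=37); Paley(37): SR with (k,λ,μ)=(18,8,9).
spec(A) ≈ [18.0, 2.541, -3.541] (distinct, 3 d.p.).
λ_max=18, λ_min=-sqrt(37)/2 - 1/2; ϑ = −37·λ_min/(λ_max−λ_min) = sqrt(37).
= 6.0827625… (decimal).

sqrt(37)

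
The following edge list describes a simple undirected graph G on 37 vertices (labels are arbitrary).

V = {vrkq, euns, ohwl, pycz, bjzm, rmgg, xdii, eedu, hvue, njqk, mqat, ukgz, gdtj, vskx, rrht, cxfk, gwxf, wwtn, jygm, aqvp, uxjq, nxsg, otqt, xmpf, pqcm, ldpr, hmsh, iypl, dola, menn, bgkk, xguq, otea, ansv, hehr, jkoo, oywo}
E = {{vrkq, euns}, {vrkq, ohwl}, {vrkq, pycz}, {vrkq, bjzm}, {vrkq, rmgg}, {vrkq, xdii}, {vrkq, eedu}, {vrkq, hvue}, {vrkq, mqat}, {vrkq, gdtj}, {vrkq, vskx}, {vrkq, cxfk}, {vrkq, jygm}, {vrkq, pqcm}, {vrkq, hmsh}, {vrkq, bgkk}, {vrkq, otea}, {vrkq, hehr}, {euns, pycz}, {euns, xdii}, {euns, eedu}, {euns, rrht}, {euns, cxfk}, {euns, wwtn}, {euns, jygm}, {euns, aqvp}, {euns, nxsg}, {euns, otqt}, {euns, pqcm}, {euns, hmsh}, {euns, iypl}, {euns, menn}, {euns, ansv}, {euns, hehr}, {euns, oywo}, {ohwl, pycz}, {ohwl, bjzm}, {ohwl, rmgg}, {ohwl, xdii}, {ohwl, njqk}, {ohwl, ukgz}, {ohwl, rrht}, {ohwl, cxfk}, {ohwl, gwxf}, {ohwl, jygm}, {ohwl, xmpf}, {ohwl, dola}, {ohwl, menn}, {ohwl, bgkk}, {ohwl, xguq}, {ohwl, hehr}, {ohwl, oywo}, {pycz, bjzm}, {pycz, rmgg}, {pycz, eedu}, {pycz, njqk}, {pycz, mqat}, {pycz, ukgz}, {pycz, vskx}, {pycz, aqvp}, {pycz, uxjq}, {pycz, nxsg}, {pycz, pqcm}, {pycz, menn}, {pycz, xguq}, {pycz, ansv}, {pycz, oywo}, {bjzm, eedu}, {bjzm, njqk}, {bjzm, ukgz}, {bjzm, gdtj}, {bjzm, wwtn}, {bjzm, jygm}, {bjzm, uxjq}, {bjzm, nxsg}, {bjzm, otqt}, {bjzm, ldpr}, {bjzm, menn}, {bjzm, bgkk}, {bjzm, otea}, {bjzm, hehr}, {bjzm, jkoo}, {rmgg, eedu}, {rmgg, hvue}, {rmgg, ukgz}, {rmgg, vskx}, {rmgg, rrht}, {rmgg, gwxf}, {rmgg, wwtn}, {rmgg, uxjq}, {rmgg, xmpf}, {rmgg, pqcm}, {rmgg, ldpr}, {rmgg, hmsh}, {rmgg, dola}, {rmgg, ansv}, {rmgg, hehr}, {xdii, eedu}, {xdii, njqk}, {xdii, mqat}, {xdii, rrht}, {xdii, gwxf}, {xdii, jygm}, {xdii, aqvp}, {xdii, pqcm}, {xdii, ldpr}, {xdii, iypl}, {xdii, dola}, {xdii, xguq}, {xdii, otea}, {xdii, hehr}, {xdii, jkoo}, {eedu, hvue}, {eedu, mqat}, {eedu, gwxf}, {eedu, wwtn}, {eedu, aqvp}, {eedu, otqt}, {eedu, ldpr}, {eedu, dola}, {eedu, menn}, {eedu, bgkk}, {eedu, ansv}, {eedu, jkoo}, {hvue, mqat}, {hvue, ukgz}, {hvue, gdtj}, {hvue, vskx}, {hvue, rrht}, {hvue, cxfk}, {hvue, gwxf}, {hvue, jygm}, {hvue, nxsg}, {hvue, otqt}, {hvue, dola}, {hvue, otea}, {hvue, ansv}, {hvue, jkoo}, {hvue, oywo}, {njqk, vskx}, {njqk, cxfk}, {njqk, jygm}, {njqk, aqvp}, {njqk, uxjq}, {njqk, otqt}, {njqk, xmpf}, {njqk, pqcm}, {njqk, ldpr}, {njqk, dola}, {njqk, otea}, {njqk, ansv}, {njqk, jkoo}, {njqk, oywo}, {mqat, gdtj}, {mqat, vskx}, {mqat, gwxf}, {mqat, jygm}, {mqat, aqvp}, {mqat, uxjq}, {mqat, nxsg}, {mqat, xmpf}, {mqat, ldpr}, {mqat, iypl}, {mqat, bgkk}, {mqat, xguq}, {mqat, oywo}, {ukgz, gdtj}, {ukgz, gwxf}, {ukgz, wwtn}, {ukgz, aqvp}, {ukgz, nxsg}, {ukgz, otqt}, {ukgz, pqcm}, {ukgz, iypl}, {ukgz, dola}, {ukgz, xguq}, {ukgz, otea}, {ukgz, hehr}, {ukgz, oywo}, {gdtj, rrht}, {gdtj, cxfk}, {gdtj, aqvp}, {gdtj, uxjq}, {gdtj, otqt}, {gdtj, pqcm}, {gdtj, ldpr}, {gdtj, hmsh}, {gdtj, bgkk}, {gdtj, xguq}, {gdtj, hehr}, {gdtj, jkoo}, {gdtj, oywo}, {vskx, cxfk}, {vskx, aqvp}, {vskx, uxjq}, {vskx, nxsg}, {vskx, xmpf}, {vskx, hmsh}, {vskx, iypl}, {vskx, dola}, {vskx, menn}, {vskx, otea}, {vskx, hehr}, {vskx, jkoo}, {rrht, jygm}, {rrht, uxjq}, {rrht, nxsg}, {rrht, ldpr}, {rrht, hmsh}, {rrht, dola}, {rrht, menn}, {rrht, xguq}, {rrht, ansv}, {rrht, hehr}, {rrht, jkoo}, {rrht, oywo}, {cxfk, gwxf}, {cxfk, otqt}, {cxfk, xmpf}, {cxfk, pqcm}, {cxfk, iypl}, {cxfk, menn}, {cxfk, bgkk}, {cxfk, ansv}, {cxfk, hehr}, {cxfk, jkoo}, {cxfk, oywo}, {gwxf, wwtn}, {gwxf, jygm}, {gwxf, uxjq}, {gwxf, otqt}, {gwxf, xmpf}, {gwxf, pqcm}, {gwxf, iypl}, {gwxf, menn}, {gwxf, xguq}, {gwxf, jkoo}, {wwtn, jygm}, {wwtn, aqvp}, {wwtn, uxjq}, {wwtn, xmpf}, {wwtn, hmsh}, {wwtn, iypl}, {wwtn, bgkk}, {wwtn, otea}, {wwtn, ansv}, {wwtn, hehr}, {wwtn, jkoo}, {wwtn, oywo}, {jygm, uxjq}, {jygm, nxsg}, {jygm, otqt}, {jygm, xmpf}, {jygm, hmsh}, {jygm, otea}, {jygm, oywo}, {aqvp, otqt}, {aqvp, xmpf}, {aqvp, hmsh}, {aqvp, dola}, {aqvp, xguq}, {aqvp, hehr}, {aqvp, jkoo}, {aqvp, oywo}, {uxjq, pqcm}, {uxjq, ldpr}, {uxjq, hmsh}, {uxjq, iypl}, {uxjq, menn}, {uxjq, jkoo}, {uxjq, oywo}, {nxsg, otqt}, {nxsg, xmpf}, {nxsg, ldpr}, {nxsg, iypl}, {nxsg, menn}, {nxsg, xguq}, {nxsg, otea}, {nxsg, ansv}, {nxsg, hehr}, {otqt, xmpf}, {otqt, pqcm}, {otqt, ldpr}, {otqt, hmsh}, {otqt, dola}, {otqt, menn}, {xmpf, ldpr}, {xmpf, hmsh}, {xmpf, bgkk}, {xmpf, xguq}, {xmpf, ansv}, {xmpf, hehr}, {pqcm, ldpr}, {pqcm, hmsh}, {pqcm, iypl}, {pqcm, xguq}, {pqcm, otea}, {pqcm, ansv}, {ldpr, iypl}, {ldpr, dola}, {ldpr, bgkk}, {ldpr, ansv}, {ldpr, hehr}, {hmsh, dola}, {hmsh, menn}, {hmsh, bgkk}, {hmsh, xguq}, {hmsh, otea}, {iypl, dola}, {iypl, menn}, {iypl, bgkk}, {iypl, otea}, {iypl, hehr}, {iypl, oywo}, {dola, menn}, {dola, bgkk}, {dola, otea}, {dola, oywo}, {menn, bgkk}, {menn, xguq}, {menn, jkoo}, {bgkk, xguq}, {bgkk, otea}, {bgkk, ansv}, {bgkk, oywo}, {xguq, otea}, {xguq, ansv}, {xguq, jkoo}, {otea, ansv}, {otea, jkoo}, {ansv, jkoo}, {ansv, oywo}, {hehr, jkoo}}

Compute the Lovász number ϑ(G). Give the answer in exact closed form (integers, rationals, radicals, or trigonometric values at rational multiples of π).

N(hmsh) = {vrkq, euns, rmgg, gdtj, vskx, rrht, wwtn, jygm, aqvp, uxjq, otqt, xmpf, pqcm, dola, menn, bgkk, xguq, otea}, |N(hmsh)| = 18.
deg(euns) = 18; N(euns) = {vrkq, pycz, xdii, eedu, rrht, cxfk, wwtn, jygm, aqvp, nxsg, otqt, pqcm, hmsh, iypl, menn, ansv, hehr, oywo}.
deg(pqcm) = 18; N(pqcm) = {vrkq, euns, pycz, rmgg, xdii, njqk, ukgz, gdtj, cxfk, gwxf, uxjq, otqt, ldpr, hmsh, iypl, xguq, otea, ansv}.
N(jygm) = {vrkq, euns, ohwl, bjzm, xdii, hvue, njqk, mqat, rrht, gwxf, wwtn, uxjq, nxsg, otqt, xmpf, hmsh, otea, oywo}, |N(jygm)| = 18.
deg(v) = 18 for all v (|V|=37); Paley(37): SR with (k,λ,μ)=(18,8,9).
spec(A) ≈ [18.0, 2.54138, -3.54138] (distinct, 5 d.p.).
−37·(-sqrt(37)/2 - 1/2) / ((18)−(-sqrt(37)/2 - 1/2)) = sqrt(37) = ϑ(G).
= 6.082762530… (decimal).

sqrt(37)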